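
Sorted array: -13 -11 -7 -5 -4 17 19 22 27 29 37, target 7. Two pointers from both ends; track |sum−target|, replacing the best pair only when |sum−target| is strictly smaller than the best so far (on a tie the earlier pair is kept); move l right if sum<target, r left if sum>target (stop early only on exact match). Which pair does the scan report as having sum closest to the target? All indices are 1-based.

[1,11] -13+37=24 d=17 * → r--
[1,10] -13+29=16 d=9 * → r--
[1,9] -13+27=14 d=7 * → r--
[1,8] -13+22=9 d=2 * → r--
[1,7] -13+19=6 d=1 * → l++
[2,7] -11+19=8 d=1 → r--
[2,6] -11+17=6 d=1 → l++
[3,6] -7+17=10 d=3 → r--
[3,5] -7+-4=-11 d=18 → l++
[4,5] -5+-4=-9 d=16 → l++

pair (-13, 19) with sum 6 (|Δ|=1)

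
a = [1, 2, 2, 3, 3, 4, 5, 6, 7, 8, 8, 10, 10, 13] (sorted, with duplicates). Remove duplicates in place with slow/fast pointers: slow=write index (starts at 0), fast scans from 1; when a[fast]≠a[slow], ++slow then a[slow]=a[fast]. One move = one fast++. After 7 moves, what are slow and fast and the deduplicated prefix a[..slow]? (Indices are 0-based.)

slow=5, fast=8, prefix=[1, 2, 3, 4, 5, 6]

(s=0,f=1) a[fast]=2≠a[slow]=1 write a[1]=2 → slow++,fast++
(s=1,f=2) a[fast]=2=a[slow] dup → fast++
(s=1,f=3) a[fast]=3≠a[slow]=2 write a[2]=3 → slow++,fast++
(s=2,f=4) a[fast]=3=a[slow] dup → fast++
(s=2,f=5) a[fast]=4≠a[slow]=3 write a[3]=4 → slow++,fast++
(s=3,f=6) a[fast]=5≠a[slow]=4 write a[4]=5 → slow++,fast++
(s=4,f=7) a[fast]=6≠a[slow]=5 write a[5]=6 → slow++,fast++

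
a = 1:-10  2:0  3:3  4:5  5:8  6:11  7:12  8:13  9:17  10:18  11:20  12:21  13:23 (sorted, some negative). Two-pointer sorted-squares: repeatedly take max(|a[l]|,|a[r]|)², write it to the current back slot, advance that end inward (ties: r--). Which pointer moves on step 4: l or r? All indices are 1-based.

r

[1,13] |-10|<=|23| out[13]=529 → r--
[1,12] |-10|<=|21| out[12]=441 → r--
[1,11] |-10|<=|20| out[11]=400 → r--
[1,10] |-10|<=|18| out[10]=324 → r--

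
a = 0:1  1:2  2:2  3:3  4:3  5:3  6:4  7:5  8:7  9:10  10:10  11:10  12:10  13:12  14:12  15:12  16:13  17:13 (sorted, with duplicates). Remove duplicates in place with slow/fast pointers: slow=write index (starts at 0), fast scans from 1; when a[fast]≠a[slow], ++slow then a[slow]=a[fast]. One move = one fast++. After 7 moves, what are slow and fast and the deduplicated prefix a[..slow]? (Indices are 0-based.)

slow=4, fast=8, prefix=[1, 2, 3, 4, 5]

slow=0 fast=1: a[fast]=2≠a[slow]=1 write a[1]=2, slow++,fast++
slow=1 fast=2: a[fast]=2=a[slow] dup, fast++
slow=1 fast=3: a[fast]=3≠a[slow]=2 write a[2]=3, slow++,fast++
slow=2 fast=4: a[fast]=3=a[slow] dup, fast++
slow=2 fast=5: a[fast]=3=a[slow] dup, fast++
slow=2 fast=6: a[fast]=4≠a[slow]=3 write a[3]=4, slow++,fast++
slow=3 fast=7: a[fast]=5≠a[slow]=4 write a[4]=5, slow++,fast++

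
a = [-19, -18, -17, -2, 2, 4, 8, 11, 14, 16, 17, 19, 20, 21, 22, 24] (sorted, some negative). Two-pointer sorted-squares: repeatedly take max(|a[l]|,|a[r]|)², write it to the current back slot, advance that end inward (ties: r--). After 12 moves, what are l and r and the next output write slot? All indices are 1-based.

[1,16] |-19|<=|24| out[16]=576 → r--
[1,15] |-19|<=|22| out[15]=484 → r--
[1,14] |-19|<=|21| out[14]=441 → r--
[1,13] |-19|<=|20| out[13]=400 → r--
[1,12] |-19|<=|19| out[12]=361 → r--
[1,11] |-19|>|17| out[11]=361 → l++
[2,11] |-18|>|17| out[10]=324 → l++
[3,11] |-17|<=|17| out[9]=289 → r--
[3,10] |-17|>|16| out[8]=289 → l++
[4,10] |-2|<=|16| out[7]=256 → r--
[4,9] |-2|<=|14| out[6]=196 → r--
[4,8] |-2|<=|11| out[5]=121 → r--

l=4, r=7, next write slot=4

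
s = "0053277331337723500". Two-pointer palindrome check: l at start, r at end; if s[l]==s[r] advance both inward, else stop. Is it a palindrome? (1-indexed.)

[1,19] '0'=='0' → l++,r--
[2,18] '0'=='0' → l++,r--
[3,17] '5'=='5' → l++,r--
[4,16] '3'=='3' → l++,r--
[5,15] '2'=='2' → l++,r--
[6,14] '7'=='7' → l++,r--
[7,13] '7'=='7' → l++,r--
[8,12] '3'=='3' → l++,r--
[9,11] '3'=='3' → l++,r--

palindrome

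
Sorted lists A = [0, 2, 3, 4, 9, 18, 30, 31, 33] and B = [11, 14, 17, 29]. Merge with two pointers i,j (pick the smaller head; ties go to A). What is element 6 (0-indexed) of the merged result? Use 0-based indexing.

merged[6] = 14

i=0 j=0: A[i]=0<=B[j]=11 take 0, i++
i=1 j=0: A[i]=2<=B[j]=11 take 2, i++
i=2 j=0: A[i]=3<=B[j]=11 take 3, i++
i=3 j=0: A[i]=4<=B[j]=11 take 4, i++
i=4 j=0: A[i]=9<=B[j]=11 take 9, i++
i=5 j=0: A[i]=18>B[j]=11 take 11, j++
i=5 j=1: A[i]=18>B[j]=14 take 14, j++
i=5 j=2: A[i]=18>B[j]=17 take 17, j++
i=5 j=3: A[i]=18<=B[j]=29 take 18, i++
i=6 j=3: A[i]=30>B[j]=29 take 29, j++
i=6 j=4: B done, take A[i]=30, i++
i=7 j=4: B done, take A[i]=31, i++
i=8 j=4: B done, take A[i]=33, i++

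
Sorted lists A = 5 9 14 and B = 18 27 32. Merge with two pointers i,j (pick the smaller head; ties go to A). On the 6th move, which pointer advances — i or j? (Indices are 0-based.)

j

i=0 j=0: A[i]=5<=B[j]=18 take 5, i++
i=1 j=0: A[i]=9<=B[j]=18 take 9, i++
i=2 j=0: A[i]=14<=B[j]=18 take 14, i++
i=3 j=0: A done, take B[j]=18, j++
i=3 j=1: A done, take B[j]=27, j++
i=3 j=2: A done, take B[j]=32, j++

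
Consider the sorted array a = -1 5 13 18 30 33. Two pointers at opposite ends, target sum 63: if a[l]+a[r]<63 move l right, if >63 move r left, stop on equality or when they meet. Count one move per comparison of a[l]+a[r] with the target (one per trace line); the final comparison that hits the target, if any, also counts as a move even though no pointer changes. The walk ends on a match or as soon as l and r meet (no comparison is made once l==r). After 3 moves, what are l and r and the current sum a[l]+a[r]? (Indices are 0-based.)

[0,5] -1+33=32 <63 → l++
[1,5] 5+33=38 <63 → l++
[2,5] 13+33=46 <63 → l++

l=3, r=5, sum=51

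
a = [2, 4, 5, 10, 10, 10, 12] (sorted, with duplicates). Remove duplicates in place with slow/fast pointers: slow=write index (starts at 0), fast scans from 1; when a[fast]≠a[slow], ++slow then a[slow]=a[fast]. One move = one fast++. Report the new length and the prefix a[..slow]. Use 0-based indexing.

(s=0,f=1) a[fast]=4≠a[slow]=2 write a[1]=4 → slow++,fast++
(s=1,f=2) a[fast]=5≠a[slow]=4 write a[2]=5 → slow++,fast++
(s=2,f=3) a[fast]=10≠a[slow]=5 write a[3]=10 → slow++,fast++
(s=3,f=4) a[fast]=10=a[slow] dup → fast++
(s=3,f=5) a[fast]=10=a[slow] dup → fast++
(s=3,f=6) a[fast]=12≠a[slow]=10 write a[4]=12 → slow++,fast++

length 5; prefix = [2, 4, 5, 10, 12]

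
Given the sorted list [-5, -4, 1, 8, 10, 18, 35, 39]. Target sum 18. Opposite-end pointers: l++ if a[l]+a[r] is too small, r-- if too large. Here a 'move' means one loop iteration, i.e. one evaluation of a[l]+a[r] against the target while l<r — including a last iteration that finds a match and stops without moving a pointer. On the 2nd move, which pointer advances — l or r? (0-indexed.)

[0,7] -5+39=34 >18 → r--
[0,6] -5+35=30 >18 → r--

r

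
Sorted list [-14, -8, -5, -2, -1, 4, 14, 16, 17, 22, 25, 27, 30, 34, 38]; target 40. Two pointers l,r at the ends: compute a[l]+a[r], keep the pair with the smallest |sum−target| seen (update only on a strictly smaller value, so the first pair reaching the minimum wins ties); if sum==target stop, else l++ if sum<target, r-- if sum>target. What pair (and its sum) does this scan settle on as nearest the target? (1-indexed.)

[1,15] -14+38=24 d=16 * → l++
[2,15] -8+38=30 d=10 * → l++
[3,15] -5+38=33 d=7 * → l++
[4,15] -2+38=36 d=4 * → l++
[5,15] -1+38=37 d=3 * → l++
[6,15] 4+38=42 d=2 * → r--
[6,14] 4+34=38 d=2 → l++
[7,14] 14+34=48 d=8 → r--
[7,13] 14+30=44 d=4 → r--
[7,12] 14+27=41 d=1 * → r--
[7,11] 14+25=39 d=1 → l++
[8,11] 16+25=41 d=1 → r--
[8,10] 16+22=38 d=2 → l++
[9,10] 17+22=39 d=1 → l++

pair (14, 27) with sum 41 (|Δ|=1)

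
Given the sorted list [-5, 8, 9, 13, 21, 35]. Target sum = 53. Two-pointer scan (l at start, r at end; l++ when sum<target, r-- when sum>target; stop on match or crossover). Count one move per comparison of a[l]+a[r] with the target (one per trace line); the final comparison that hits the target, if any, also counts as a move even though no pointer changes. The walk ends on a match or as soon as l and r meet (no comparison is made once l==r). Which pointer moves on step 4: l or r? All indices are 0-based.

l=0 r=5: -5+35=30 <53, l++
l=1 r=5: 8+35=43 <53, l++
l=2 r=5: 9+35=44 <53, l++
l=3 r=5: 13+35=48 <53, l++

l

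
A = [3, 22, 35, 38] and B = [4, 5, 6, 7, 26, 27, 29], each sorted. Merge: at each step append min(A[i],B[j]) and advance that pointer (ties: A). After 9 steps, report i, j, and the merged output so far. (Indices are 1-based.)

[i=1,j=1] A[i]=3<=B[j]=4 take 3 → i++
[i=2,j=1] A[i]=22>B[j]=4 take 4 → j++
[i=2,j=2] A[i]=22>B[j]=5 take 5 → j++
[i=2,j=3] A[i]=22>B[j]=6 take 6 → j++
[i=2,j=4] A[i]=22>B[j]=7 take 7 → j++
[i=2,j=5] A[i]=22<=B[j]=26 take 22 → i++
[i=3,j=5] A[i]=35>B[j]=26 take 26 → j++
[i=3,j=6] A[i]=35>B[j]=27 take 27 → j++
[i=3,j=7] A[i]=35>B[j]=29 take 29 → j++

i=3, j=8, merged so far=[3, 4, 5, 6, 7, 22, 26, 27, 29]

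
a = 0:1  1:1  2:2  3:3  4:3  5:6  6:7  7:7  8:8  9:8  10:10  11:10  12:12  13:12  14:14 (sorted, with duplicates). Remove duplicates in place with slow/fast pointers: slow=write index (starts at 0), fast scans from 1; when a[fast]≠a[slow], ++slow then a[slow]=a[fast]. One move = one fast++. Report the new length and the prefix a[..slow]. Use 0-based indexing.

(s=0,f=1) a[fast]=1=a[slow] dup → fast++
(s=0,f=2) a[fast]=2≠a[slow]=1 write a[1]=2 → slow++,fast++
(s=1,f=3) a[fast]=3≠a[slow]=2 write a[2]=3 → slow++,fast++
(s=2,f=4) a[fast]=3=a[slow] dup → fast++
(s=2,f=5) a[fast]=6≠a[slow]=3 write a[3]=6 → slow++,fast++
(s=3,f=6) a[fast]=7≠a[slow]=6 write a[4]=7 → slow++,fast++
(s=4,f=7) a[fast]=7=a[slow] dup → fast++
(s=4,f=8) a[fast]=8≠a[slow]=7 write a[5]=8 → slow++,fast++
(s=5,f=9) a[fast]=8=a[slow] dup → fast++
(s=5,f=10) a[fast]=10≠a[slow]=8 write a[6]=10 → slow++,fast++
(s=6,f=11) a[fast]=10=a[slow] dup → fast++
(s=6,f=12) a[fast]=12≠a[slow]=10 write a[7]=12 → slow++,fast++
(s=7,f=13) a[fast]=12=a[slow] dup → fast++
(s=7,f=14) a[fast]=14≠a[slow]=12 write a[8]=14 → slow++,fast++

length 9; prefix = [1, 2, 3, 6, 7, 8, 10, 12, 14]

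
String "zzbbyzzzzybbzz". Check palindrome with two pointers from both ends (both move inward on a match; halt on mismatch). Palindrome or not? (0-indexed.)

l=0 r=13: 'z'=='z', l++,r--
l=1 r=12: 'z'=='z', l++,r--
l=2 r=11: 'b'=='b', l++,r--
l=3 r=10: 'b'=='b', l++,r--
l=4 r=9: 'y'=='y', l++,r--
l=5 r=8: 'z'=='z', l++,r--
l=6 r=7: 'z'=='z', l++,r--

palindrome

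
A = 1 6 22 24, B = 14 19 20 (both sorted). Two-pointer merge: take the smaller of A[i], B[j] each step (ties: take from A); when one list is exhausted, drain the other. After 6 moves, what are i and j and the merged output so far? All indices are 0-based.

i=3, j=3, merged so far=[1, 6, 14, 19, 20, 22]

i=0 j=0: A[i]=1<=B[j]=14 take 1, i++
i=1 j=0: A[i]=6<=B[j]=14 take 6, i++
i=2 j=0: A[i]=22>B[j]=14 take 14, j++
i=2 j=1: A[i]=22>B[j]=19 take 19, j++
i=2 j=2: A[i]=22>B[j]=20 take 20, j++
i=2 j=3: B done, take A[i]=22, i++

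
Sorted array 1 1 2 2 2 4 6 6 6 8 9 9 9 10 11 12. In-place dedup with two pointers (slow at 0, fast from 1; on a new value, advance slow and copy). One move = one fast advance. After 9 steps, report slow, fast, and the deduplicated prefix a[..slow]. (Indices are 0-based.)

slow=0 fast=1: a[fast]=1=a[slow] dup, fast++
slow=0 fast=2: a[fast]=2≠a[slow]=1 write a[1]=2, slow++,fast++
slow=1 fast=3: a[fast]=2=a[slow] dup, fast++
slow=1 fast=4: a[fast]=2=a[slow] dup, fast++
slow=1 fast=5: a[fast]=4≠a[slow]=2 write a[2]=4, slow++,fast++
slow=2 fast=6: a[fast]=6≠a[slow]=4 write a[3]=6, slow++,fast++
slow=3 fast=7: a[fast]=6=a[slow] dup, fast++
slow=3 fast=8: a[fast]=6=a[slow] dup, fast++
slow=3 fast=9: a[fast]=8≠a[slow]=6 write a[4]=8, slow++,fast++

slow=4, fast=10, prefix=[1, 2, 4, 6, 8]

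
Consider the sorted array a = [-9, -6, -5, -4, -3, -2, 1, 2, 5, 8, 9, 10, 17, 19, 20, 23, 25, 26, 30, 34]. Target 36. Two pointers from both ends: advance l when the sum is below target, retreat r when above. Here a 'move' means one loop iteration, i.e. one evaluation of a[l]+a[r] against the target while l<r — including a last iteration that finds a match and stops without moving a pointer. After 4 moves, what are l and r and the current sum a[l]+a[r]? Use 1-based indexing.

l=5, r=20, sum=31

l=1 r=20: -9+34=25 <36, l++
l=2 r=20: -6+34=28 <36, l++
l=3 r=20: -5+34=29 <36, l++
l=4 r=20: -4+34=30 <36, l++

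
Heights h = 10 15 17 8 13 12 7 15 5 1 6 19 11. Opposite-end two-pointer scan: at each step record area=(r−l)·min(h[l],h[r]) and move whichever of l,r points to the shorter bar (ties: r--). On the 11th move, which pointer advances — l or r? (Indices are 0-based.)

l

l=0 r=12: min(10,11)*12=120 best=120 *, l++
l=1 r=12: min(15,11)*11=121 best=121 *, r--
l=1 r=11: min(15,19)*10=150 best=150 *, l++
l=2 r=11: min(17,19)*9=153 best=153 *, l++
l=3 r=11: min(8,19)*8=64 best=153, l++
l=4 r=11: min(13,19)*7=91 best=153, l++
l=5 r=11: min(12,19)*6=72 best=153, l++
l=6 r=11: min(7,19)*5=35 best=153, l++
l=7 r=11: min(15,19)*4=60 best=153, l++
l=8 r=11: min(5,19)*3=15 best=153, l++
l=9 r=11: min(1,19)*2=2 best=153, l++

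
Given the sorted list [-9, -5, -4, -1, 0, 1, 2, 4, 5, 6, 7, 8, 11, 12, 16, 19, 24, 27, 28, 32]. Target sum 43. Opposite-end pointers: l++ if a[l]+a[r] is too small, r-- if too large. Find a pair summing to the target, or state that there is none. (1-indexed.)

[1,20] -9+32=23 <43 → l++
[2,20] -5+32=27 <43 → l++
[3,20] -4+32=28 <43 → l++
[4,20] -1+32=31 <43 → l++
[5,20] 0+32=32 <43 → l++
[6,20] 1+32=33 <43 → l++
[7,20] 2+32=34 <43 → l++
[8,20] 4+32=36 <43 → l++
[9,20] 5+32=37 <43 → l++
[10,20] 6+32=38 <43 → l++
[11,20] 7+32=39 <43 → l++
[12,20] 8+32=40 <43 → l++
[13,20] 11+32=43 → found

(11, 32)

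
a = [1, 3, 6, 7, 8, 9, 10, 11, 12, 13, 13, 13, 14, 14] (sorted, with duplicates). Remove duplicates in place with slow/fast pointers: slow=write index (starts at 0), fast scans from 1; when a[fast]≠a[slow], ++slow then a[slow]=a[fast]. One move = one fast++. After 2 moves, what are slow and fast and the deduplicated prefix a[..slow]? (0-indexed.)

(s=0,f=1) a[fast]=3≠a[slow]=1 write a[1]=3 → slow++,fast++
(s=1,f=2) a[fast]=6≠a[slow]=3 write a[2]=6 → slow++,fast++

slow=2, fast=3, prefix=[1, 3, 6]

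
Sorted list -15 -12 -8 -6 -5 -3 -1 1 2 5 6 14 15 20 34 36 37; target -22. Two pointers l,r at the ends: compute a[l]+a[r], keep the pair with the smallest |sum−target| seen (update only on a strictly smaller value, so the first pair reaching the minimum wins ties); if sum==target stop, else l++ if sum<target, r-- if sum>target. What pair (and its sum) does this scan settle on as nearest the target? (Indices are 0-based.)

[0,16] -15+37=22 d=44 * → r--
[0,15] -15+36=21 d=43 * → r--
[0,14] -15+34=19 d=41 * → r--
[0,13] -15+20=5 d=27 * → r--
[0,12] -15+15=0 d=22 * → r--
[0,11] -15+14=-1 d=21 * → r--
[0,10] -15+6=-9 d=13 * → r--
[0,9] -15+5=-10 d=12 * → r--
[0,8] -15+2=-13 d=9 * → r--
[0,7] -15+1=-14 d=8 * → r--
[0,6] -15+-1=-16 d=6 * → r--
[0,5] -15+-3=-18 d=4 * → r--
[0,4] -15+-5=-20 d=2 * → r--
[0,3] -15+-6=-21 d=1 * → r--
[0,2] -15+-8=-23 d=1 → l++
[1,2] -12+-8=-20 d=2 → r--

pair (-15, -6) with sum -21 (|Δ|=1)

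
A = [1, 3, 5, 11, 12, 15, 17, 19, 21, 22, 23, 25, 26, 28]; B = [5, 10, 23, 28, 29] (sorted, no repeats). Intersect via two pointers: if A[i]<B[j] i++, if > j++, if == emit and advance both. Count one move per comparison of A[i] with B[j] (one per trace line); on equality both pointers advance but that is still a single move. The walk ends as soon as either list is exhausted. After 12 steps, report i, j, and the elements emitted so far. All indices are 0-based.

i=11, j=3, emitted=[5, 23]

i=0 j=0: 1<5, i++
i=1 j=0: 3<5, i++
i=2 j=0: 5==5 emit, i++,j++
i=3 j=1: 11>10, j++
i=3 j=2: 11<23, i++
i=4 j=2: 12<23, i++
i=5 j=2: 15<23, i++
i=6 j=2: 17<23, i++
i=7 j=2: 19<23, i++
i=8 j=2: 21<23, i++
i=9 j=2: 22<23, i++
i=10 j=2: 23==23 emit, i++,j++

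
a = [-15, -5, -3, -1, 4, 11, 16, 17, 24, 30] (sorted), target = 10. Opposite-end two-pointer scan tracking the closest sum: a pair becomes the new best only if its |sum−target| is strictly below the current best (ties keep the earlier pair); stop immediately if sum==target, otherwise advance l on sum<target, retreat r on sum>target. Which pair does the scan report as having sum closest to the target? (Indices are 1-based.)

[1,10] -15+30=15 d=5 * → r--
[1,9] -15+24=9 d=1 * → l++
[2,9] -5+24=19 d=9 → r--
[2,8] -5+17=12 d=2 → r--
[2,7] -5+16=11 d=1 → r--
[2,6] -5+11=6 d=4 → l++
[3,6] -3+11=8 d=2 → l++
[4,6] -1+11=10 d=0 * → stop

pair (-1, 11) with sum 10 (|Δ|=0)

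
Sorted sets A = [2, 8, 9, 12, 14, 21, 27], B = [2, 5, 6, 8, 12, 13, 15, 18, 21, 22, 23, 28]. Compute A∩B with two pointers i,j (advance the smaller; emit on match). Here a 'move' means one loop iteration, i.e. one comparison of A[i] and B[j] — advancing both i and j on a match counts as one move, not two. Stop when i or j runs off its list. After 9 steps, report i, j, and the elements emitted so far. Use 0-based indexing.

i=5, j=7, emitted=[2, 8, 12]

i=0 j=0: 2==2 emit, i++,j++
i=1 j=1: 8>5, j++
i=1 j=2: 8>6, j++
i=1 j=3: 8==8 emit, i++,j++
i=2 j=4: 9<12, i++
i=3 j=4: 12==12 emit, i++,j++
i=4 j=5: 14>13, j++
i=4 j=6: 14<15, i++
i=5 j=6: 21>15, j++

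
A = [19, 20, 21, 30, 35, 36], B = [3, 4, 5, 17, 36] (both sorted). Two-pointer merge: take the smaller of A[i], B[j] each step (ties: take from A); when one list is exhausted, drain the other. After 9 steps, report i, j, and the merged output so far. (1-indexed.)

i=6, j=5, merged so far=[3, 4, 5, 17, 19, 20, 21, 30, 35]

[i=1,j=1] A[i]=19>B[j]=3 take 3 → j++
[i=1,j=2] A[i]=19>B[j]=4 take 4 → j++
[i=1,j=3] A[i]=19>B[j]=5 take 5 → j++
[i=1,j=4] A[i]=19>B[j]=17 take 17 → j++
[i=1,j=5] A[i]=19<=B[j]=36 take 19 → i++
[i=2,j=5] A[i]=20<=B[j]=36 take 20 → i++
[i=3,j=5] A[i]=21<=B[j]=36 take 21 → i++
[i=4,j=5] A[i]=30<=B[j]=36 take 30 → i++
[i=5,j=5] A[i]=35<=B[j]=36 take 35 → i++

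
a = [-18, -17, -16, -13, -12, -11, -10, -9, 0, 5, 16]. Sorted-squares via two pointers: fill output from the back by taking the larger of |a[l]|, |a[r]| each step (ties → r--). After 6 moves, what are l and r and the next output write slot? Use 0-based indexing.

l=0 r=10: |-18|>|16| out[10]=324, l++
l=1 r=10: |-17|>|16| out[9]=289, l++
l=2 r=10: |-16|<=|16| out[8]=256, r--
l=2 r=9: |-16|>|5| out[7]=256, l++
l=3 r=9: |-13|>|5| out[6]=169, l++
l=4 r=9: |-12|>|5| out[5]=144, l++

l=5, r=9, next write slot=4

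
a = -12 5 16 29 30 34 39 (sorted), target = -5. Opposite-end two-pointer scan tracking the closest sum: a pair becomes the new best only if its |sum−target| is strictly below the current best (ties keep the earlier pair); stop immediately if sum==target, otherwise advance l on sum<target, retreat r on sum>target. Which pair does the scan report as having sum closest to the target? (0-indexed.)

pair (-12, 5) with sum -7 (|Δ|=2)

[0,6] -12+39=27 d=32 * → r--
[0,5] -12+34=22 d=27 * → r--
[0,4] -12+30=18 d=23 * → r--
[0,3] -12+29=17 d=22 * → r--
[0,2] -12+16=4 d=9 * → r--
[0,1] -12+5=-7 d=2 * → l++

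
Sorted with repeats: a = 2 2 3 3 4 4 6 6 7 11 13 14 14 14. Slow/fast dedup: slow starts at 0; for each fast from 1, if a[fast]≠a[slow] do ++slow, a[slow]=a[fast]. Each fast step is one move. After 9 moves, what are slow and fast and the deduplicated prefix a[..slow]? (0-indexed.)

slow=5, fast=10, prefix=[2, 3, 4, 6, 7, 11]

(s=0,f=1) a[fast]=2=a[slow] dup → fast++
(s=0,f=2) a[fast]=3≠a[slow]=2 write a[1]=3 → slow++,fast++
(s=1,f=3) a[fast]=3=a[slow] dup → fast++
(s=1,f=4) a[fast]=4≠a[slow]=3 write a[2]=4 → slow++,fast++
(s=2,f=5) a[fast]=4=a[slow] dup → fast++
(s=2,f=6) a[fast]=6≠a[slow]=4 write a[3]=6 → slow++,fast++
(s=3,f=7) a[fast]=6=a[slow] dup → fast++
(s=3,f=8) a[fast]=7≠a[slow]=6 write a[4]=7 → slow++,fast++
(s=4,f=9) a[fast]=11≠a[slow]=7 write a[5]=11 → slow++,fast++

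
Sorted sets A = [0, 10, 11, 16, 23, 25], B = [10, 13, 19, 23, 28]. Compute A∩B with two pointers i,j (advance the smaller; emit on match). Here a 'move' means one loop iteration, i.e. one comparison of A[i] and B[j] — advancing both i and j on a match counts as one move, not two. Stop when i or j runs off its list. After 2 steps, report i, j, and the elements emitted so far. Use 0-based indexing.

i=2, j=1, emitted=[10]

[i=0,j=0] 0<10 → i++
[i=1,j=0] 10==10 emit → i++,j++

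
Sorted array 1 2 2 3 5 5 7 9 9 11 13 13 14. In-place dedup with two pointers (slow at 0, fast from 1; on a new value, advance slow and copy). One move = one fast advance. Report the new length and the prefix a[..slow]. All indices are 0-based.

(s=0,f=1) a[fast]=2≠a[slow]=1 write a[1]=2 → slow++,fast++
(s=1,f=2) a[fast]=2=a[slow] dup → fast++
(s=1,f=3) a[fast]=3≠a[slow]=2 write a[2]=3 → slow++,fast++
(s=2,f=4) a[fast]=5≠a[slow]=3 write a[3]=5 → slow++,fast++
(s=3,f=5) a[fast]=5=a[slow] dup → fast++
(s=3,f=6) a[fast]=7≠a[slow]=5 write a[4]=7 → slow++,fast++
(s=4,f=7) a[fast]=9≠a[slow]=7 write a[5]=9 → slow++,fast++
(s=5,f=8) a[fast]=9=a[slow] dup → fast++
(s=5,f=9) a[fast]=11≠a[slow]=9 write a[6]=11 → slow++,fast++
(s=6,f=10) a[fast]=13≠a[slow]=11 write a[7]=13 → slow++,fast++
(s=7,f=11) a[fast]=13=a[slow] dup → fast++
(s=7,f=12) a[fast]=14≠a[slow]=13 write a[8]=14 → slow++,fast++

length 9; prefix = [1, 2, 3, 5, 7, 9, 11, 13, 14]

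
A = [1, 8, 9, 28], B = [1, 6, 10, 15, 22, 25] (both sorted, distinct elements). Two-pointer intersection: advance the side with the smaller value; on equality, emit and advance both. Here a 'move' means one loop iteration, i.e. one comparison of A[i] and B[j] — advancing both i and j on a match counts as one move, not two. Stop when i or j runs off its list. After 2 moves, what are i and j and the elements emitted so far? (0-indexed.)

i=1, j=2, emitted=[1]

[i=0,j=0] 1==1 emit → i++,j++
[i=1,j=1] 8>6 → j++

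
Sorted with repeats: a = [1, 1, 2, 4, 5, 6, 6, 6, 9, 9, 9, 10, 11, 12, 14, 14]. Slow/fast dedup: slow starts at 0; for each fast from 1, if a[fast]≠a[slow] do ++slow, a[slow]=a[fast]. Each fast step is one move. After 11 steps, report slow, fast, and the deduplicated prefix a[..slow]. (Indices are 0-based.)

(s=0,f=1) a[fast]=1=a[slow] dup → fast++
(s=0,f=2) a[fast]=2≠a[slow]=1 write a[1]=2 → slow++,fast++
(s=1,f=3) a[fast]=4≠a[slow]=2 write a[2]=4 → slow++,fast++
(s=2,f=4) a[fast]=5≠a[slow]=4 write a[3]=5 → slow++,fast++
(s=3,f=5) a[fast]=6≠a[slow]=5 write a[4]=6 → slow++,fast++
(s=4,f=6) a[fast]=6=a[slow] dup → fast++
(s=4,f=7) a[fast]=6=a[slow] dup → fast++
(s=4,f=8) a[fast]=9≠a[slow]=6 write a[5]=9 → slow++,fast++
(s=5,f=9) a[fast]=9=a[slow] dup → fast++
(s=5,f=10) a[fast]=9=a[slow] dup → fast++
(s=5,f=11) a[fast]=10≠a[slow]=9 write a[6]=10 → slow++,fast++

slow=6, fast=12, prefix=[1, 2, 4, 5, 6, 9, 10]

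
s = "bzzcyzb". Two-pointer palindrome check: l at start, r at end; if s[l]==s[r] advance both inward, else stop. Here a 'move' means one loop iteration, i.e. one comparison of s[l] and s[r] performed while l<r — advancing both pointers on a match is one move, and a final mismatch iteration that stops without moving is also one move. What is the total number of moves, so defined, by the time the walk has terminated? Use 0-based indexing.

3 moves

l=0 r=6: 'b'=='b', l++,r--
l=1 r=5: 'z'=='z', l++,r--
l=2 r=4: 'z'!='y', stop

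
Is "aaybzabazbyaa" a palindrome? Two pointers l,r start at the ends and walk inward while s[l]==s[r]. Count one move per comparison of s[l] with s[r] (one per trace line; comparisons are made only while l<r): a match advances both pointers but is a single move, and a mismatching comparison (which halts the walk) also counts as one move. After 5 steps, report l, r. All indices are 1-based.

l=6, r=8

[1,13] 'a'=='a' → l++,r--
[2,12] 'a'=='a' → l++,r--
[3,11] 'y'=='y' → l++,r--
[4,10] 'b'=='b' → l++,r--
[5,9] 'z'=='z' → l++,r--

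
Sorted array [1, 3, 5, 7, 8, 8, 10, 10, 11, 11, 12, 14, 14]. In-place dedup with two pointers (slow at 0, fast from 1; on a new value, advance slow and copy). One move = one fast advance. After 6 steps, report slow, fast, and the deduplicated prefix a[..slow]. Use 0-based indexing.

slow=5, fast=7, prefix=[1, 3, 5, 7, 8, 10]

(s=0,f=1) a[fast]=3≠a[slow]=1 write a[1]=3 → slow++,fast++
(s=1,f=2) a[fast]=5≠a[slow]=3 write a[2]=5 → slow++,fast++
(s=2,f=3) a[fast]=7≠a[slow]=5 write a[3]=7 → slow++,fast++
(s=3,f=4) a[fast]=8≠a[slow]=7 write a[4]=8 → slow++,fast++
(s=4,f=5) a[fast]=8=a[slow] dup → fast++
(s=4,f=6) a[fast]=10≠a[slow]=8 write a[5]=10 → slow++,fast++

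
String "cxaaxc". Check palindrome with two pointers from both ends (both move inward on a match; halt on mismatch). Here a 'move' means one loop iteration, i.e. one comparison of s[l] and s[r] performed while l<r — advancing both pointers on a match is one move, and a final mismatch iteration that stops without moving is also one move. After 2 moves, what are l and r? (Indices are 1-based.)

l=3, r=4

[1,6] 'c'=='c' → l++,r--
[2,5] 'x'=='x' → l++,r--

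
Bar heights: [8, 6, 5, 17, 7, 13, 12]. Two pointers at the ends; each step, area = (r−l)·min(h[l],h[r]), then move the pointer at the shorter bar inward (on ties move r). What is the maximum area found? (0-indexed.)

max area = 48

[0,6] min(8,12)*6=48 best=48 * → l++
[1,6] min(6,12)*5=30 best=48 → l++
[2,6] min(5,12)*4=20 best=48 → l++
[3,6] min(17,12)*3=36 best=48 → r--
[3,5] min(17,13)*2=26 best=48 → r--
[3,4] min(17,7)*1=7 best=48 → r--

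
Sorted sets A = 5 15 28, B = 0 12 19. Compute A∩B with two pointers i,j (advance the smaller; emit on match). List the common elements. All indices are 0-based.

intersection = []

i=0 j=0: 5>0, j++
i=0 j=1: 5<12, i++
i=1 j=1: 15>12, j++
i=1 j=2: 15<19, i++
i=2 j=2: 28>19, j++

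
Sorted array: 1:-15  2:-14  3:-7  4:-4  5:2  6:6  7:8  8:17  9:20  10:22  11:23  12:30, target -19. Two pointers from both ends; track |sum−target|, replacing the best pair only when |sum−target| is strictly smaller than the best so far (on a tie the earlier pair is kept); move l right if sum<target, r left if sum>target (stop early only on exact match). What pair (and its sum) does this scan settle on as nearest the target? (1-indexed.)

pair (-15, -4) with sum -19 (|Δ|=0)

[1,12] -15+30=15 d=34 * → r--
[1,11] -15+23=8 d=27 * → r--
[1,10] -15+22=7 d=26 * → r--
[1,9] -15+20=5 d=24 * → r--
[1,8] -15+17=2 d=21 * → r--
[1,7] -15+8=-7 d=12 * → r--
[1,6] -15+6=-9 d=10 * → r--
[1,5] -15+2=-13 d=6 * → r--
[1,4] -15+-4=-19 d=0 * → stop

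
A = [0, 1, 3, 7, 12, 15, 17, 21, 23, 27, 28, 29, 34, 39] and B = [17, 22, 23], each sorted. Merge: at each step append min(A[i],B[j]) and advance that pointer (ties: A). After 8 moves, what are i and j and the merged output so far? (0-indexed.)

[i=0,j=0] A[i]=0<=B[j]=17 take 0 → i++
[i=1,j=0] A[i]=1<=B[j]=17 take 1 → i++
[i=2,j=0] A[i]=3<=B[j]=17 take 3 → i++
[i=3,j=0] A[i]=7<=B[j]=17 take 7 → i++
[i=4,j=0] A[i]=12<=B[j]=17 take 12 → i++
[i=5,j=0] A[i]=15<=B[j]=17 take 15 → i++
[i=6,j=0] A[i]=17<=B[j]=17 take 17 → i++
[i=7,j=0] A[i]=21>B[j]=17 take 17 → j++

i=7, j=1, merged so far=[0, 1, 3, 7, 12, 15, 17, 17]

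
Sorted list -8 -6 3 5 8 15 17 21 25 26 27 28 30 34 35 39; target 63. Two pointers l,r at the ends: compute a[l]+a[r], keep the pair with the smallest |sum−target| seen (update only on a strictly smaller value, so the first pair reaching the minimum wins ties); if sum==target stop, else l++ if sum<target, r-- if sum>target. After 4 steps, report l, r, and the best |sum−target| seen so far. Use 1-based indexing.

l=5, r=16, best |Δ|=19

[1,16] -8+39=31 d=32 * → l++
[2,16] -6+39=33 d=30 * → l++
[3,16] 3+39=42 d=21 * → l++
[4,16] 5+39=44 d=19 * → l++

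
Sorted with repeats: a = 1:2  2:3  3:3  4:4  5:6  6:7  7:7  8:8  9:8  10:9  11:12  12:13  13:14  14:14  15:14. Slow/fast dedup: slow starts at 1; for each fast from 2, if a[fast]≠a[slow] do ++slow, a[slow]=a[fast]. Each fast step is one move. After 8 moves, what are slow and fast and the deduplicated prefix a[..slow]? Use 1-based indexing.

(s=1,f=2) a[fast]=3≠a[slow]=2 write a[2]=3 → slow++,fast++
(s=2,f=3) a[fast]=3=a[slow] dup → fast++
(s=2,f=4) a[fast]=4≠a[slow]=3 write a[3]=4 → slow++,fast++
(s=3,f=5) a[fast]=6≠a[slow]=4 write a[4]=6 → slow++,fast++
(s=4,f=6) a[fast]=7≠a[slow]=6 write a[5]=7 → slow++,fast++
(s=5,f=7) a[fast]=7=a[slow] dup → fast++
(s=5,f=8) a[fast]=8≠a[slow]=7 write a[6]=8 → slow++,fast++
(s=6,f=9) a[fast]=8=a[slow] dup → fast++

slow=6, fast=10, prefix=[2, 3, 4, 6, 7, 8]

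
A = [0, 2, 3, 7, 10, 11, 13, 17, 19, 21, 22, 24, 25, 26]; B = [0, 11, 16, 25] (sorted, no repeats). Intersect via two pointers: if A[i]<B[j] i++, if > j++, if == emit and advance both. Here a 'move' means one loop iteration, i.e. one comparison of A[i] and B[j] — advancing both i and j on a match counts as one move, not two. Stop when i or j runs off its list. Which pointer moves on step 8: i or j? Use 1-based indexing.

j

[i=1,j=1] 0==0 emit → i++,j++
[i=2,j=2] 2<11 → i++
[i=3,j=2] 3<11 → i++
[i=4,j=2] 7<11 → i++
[i=5,j=2] 10<11 → i++
[i=6,j=2] 11==11 emit → i++,j++
[i=7,j=3] 13<16 → i++
[i=8,j=3] 17>16 → j++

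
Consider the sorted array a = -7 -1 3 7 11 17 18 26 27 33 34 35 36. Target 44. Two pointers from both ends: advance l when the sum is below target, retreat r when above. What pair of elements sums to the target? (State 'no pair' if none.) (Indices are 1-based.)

[1,13] -7+36=29 <44 → l++
[2,13] -1+36=35 <44 → l++
[3,13] 3+36=39 <44 → l++
[4,13] 7+36=43 <44 → l++
[5,13] 11+36=47 >44 → r--
[5,12] 11+35=46 >44 → r--
[5,11] 11+34=45 >44 → r--
[5,10] 11+33=44 → found

(11, 33)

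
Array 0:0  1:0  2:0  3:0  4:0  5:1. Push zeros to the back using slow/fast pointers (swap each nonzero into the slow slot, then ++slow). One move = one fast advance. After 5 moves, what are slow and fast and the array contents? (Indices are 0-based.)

slow=0, fast=5, a=[0, 0, 0, 0, 0, 1]

slow=0 fast=0: a[fast]=0, fast++
slow=0 fast=1: a[fast]=0, fast++
slow=0 fast=2: a[fast]=0, fast++
slow=0 fast=3: a[fast]=0, fast++
slow=0 fast=4: a[fast]=0, fast++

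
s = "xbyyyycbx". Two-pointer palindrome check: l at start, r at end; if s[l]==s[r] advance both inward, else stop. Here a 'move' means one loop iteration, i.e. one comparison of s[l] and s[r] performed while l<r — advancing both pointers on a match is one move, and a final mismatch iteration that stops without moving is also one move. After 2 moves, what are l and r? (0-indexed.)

l=2, r=6

[0,8] 'x'=='x' → l++,r--
[1,7] 'b'=='b' → l++,r--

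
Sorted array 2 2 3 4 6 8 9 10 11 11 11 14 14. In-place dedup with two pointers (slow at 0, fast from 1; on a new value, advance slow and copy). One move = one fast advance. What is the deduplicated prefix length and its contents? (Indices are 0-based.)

slow=0 fast=1: a[fast]=2=a[slow] dup, fast++
slow=0 fast=2: a[fast]=3≠a[slow]=2 write a[1]=3, slow++,fast++
slow=1 fast=3: a[fast]=4≠a[slow]=3 write a[2]=4, slow++,fast++
slow=2 fast=4: a[fast]=6≠a[slow]=4 write a[3]=6, slow++,fast++
slow=3 fast=5: a[fast]=8≠a[slow]=6 write a[4]=8, slow++,fast++
slow=4 fast=6: a[fast]=9≠a[slow]=8 write a[5]=9, slow++,fast++
slow=5 fast=7: a[fast]=10≠a[slow]=9 write a[6]=10, slow++,fast++
slow=6 fast=8: a[fast]=11≠a[slow]=10 write a[7]=11, slow++,fast++
slow=7 fast=9: a[fast]=11=a[slow] dup, fast++
slow=7 fast=10: a[fast]=11=a[slow] dup, fast++
slow=7 fast=11: a[fast]=14≠a[slow]=11 write a[8]=14, slow++,fast++
slow=8 fast=12: a[fast]=14=a[slow] dup, fast++

length 9; prefix = [2, 3, 4, 6, 8, 9, 10, 11, 14]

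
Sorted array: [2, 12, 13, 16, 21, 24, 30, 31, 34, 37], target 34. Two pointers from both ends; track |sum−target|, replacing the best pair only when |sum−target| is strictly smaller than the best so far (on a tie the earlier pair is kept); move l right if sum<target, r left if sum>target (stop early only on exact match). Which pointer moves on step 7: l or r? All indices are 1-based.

l

[1,10] 2+37=39 d=5 * → r--
[1,9] 2+34=36 d=2 * → r--
[1,8] 2+31=33 d=1 * → l++
[2,8] 12+31=43 d=9 → r--
[2,7] 12+30=42 d=8 → r--
[2,6] 12+24=36 d=2 → r--
[2,5] 12+21=33 d=1 → l++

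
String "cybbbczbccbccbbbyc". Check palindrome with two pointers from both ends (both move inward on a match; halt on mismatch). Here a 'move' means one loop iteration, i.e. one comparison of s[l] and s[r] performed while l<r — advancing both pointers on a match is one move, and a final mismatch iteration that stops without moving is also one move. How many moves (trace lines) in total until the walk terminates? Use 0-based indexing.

7 moves

l=0 r=17: 'c'=='c', l++,r--
l=1 r=16: 'y'=='y', l++,r--
l=2 r=15: 'b'=='b', l++,r--
l=3 r=14: 'b'=='b', l++,r--
l=4 r=13: 'b'=='b', l++,r--
l=5 r=12: 'c'=='c', l++,r--
l=6 r=11: 'z'!='c', stop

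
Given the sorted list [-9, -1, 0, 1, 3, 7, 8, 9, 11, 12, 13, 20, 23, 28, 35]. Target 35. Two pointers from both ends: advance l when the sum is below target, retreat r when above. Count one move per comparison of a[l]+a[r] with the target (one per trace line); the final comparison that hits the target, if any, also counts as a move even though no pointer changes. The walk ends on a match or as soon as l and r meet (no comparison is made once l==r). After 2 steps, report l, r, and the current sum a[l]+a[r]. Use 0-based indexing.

[0,14] -9+35=26 <35 → l++
[1,14] -1+35=34 <35 → l++

l=2, r=14, sum=35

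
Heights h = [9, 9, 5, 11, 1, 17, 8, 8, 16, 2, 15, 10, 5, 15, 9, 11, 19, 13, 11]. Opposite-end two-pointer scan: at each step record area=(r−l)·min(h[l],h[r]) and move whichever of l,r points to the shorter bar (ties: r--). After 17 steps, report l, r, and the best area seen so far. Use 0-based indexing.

l=15, r=16, best area=187

l=0 r=18: min(9,11)*18=162 best=162 *, l++
l=1 r=18: min(9,11)*17=153 best=162, l++
l=2 r=18: min(5,11)*16=80 best=162, l++
l=3 r=18: min(11,11)*15=165 best=165 *, r--
l=3 r=17: min(11,13)*14=154 best=165, l++
l=4 r=17: min(1,13)*13=13 best=165, l++
l=5 r=17: min(17,13)*12=156 best=165, r--
l=5 r=16: min(17,19)*11=187 best=187 *, l++
l=6 r=16: min(8,19)*10=80 best=187, l++
l=7 r=16: min(8,19)*9=72 best=187, l++
l=8 r=16: min(16,19)*8=128 best=187, l++
l=9 r=16: min(2,19)*7=14 best=187, l++
l=10 r=16: min(15,19)*6=90 best=187, l++
l=11 r=16: min(10,19)*5=50 best=187, l++
l=12 r=16: min(5,19)*4=20 best=187, l++
l=13 r=16: min(15,19)*3=45 best=187, l++
l=14 r=16: min(9,19)*2=18 best=187, l++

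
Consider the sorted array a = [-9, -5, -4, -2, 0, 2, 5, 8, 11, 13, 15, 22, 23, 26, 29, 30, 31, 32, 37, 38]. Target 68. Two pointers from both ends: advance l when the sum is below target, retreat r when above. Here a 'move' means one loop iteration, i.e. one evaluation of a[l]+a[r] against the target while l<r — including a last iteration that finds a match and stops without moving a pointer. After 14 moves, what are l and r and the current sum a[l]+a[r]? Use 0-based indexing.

l=0 r=19: -9+38=29 <68, l++
l=1 r=19: -5+38=33 <68, l++
l=2 r=19: -4+38=34 <68, l++
l=3 r=19: -2+38=36 <68, l++
l=4 r=19: 0+38=38 <68, l++
l=5 r=19: 2+38=40 <68, l++
l=6 r=19: 5+38=43 <68, l++
l=7 r=19: 8+38=46 <68, l++
l=8 r=19: 11+38=49 <68, l++
l=9 r=19: 13+38=51 <68, l++
l=10 r=19: 15+38=53 <68, l++
l=11 r=19: 22+38=60 <68, l++
l=12 r=19: 23+38=61 <68, l++
l=13 r=19: 26+38=64 <68, l++

l=14, r=19, sum=67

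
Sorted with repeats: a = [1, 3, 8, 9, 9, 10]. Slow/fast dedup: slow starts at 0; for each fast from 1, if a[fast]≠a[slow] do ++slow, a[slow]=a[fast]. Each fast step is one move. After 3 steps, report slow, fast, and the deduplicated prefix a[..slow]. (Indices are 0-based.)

slow=0 fast=1: a[fast]=3≠a[slow]=1 write a[1]=3, slow++,fast++
slow=1 fast=2: a[fast]=8≠a[slow]=3 write a[2]=8, slow++,fast++
slow=2 fast=3: a[fast]=9≠a[slow]=8 write a[3]=9, slow++,fast++

slow=3, fast=4, prefix=[1, 3, 8, 9]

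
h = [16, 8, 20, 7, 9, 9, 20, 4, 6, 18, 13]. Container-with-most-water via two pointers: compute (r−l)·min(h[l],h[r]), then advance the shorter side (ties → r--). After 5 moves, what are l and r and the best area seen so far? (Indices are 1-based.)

l=1 r=11: min(16,13)*10=130 best=130 *, r--
l=1 r=10: min(16,18)*9=144 best=144 *, l++
l=2 r=10: min(8,18)*8=64 best=144, l++
l=3 r=10: min(20,18)*7=126 best=144, r--
l=3 r=9: min(20,6)*6=36 best=144, r--

l=3, r=8, best area=144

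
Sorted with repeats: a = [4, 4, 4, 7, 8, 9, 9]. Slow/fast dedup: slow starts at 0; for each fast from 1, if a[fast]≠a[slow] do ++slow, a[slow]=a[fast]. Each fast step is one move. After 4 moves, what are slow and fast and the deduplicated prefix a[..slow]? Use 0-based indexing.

slow=2, fast=5, prefix=[4, 7, 8]

(s=0,f=1) a[fast]=4=a[slow] dup → fast++
(s=0,f=2) a[fast]=4=a[slow] dup → fast++
(s=0,f=3) a[fast]=7≠a[slow]=4 write a[1]=7 → slow++,fast++
(s=1,f=4) a[fast]=8≠a[slow]=7 write a[2]=8 → slow++,fast++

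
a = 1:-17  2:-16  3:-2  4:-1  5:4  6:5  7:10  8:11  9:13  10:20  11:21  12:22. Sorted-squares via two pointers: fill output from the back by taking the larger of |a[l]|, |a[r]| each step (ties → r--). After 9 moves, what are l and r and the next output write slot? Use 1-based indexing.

l=1 r=12: |-17|<=|22| out[12]=484, r--
l=1 r=11: |-17|<=|21| out[11]=441, r--
l=1 r=10: |-17|<=|20| out[10]=400, r--
l=1 r=9: |-17|>|13| out[9]=289, l++
l=2 r=9: |-16|>|13| out[8]=256, l++
l=3 r=9: |-2|<=|13| out[7]=169, r--
l=3 r=8: |-2|<=|11| out[6]=121, r--
l=3 r=7: |-2|<=|10| out[5]=100, r--
l=3 r=6: |-2|<=|5| out[4]=25, r--

l=3, r=5, next write slot=3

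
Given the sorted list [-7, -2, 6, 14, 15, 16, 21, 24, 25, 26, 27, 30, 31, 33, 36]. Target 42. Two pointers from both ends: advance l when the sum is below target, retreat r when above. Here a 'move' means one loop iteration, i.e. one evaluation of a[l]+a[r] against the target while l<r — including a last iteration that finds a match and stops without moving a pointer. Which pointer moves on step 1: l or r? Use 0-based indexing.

[0,14] -7+36=29 <42 → l++

l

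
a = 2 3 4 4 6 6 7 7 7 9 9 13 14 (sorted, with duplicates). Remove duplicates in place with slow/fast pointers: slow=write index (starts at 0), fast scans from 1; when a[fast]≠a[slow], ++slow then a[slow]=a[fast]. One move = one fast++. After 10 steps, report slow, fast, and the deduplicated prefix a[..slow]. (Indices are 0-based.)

slow=0 fast=1: a[fast]=3≠a[slow]=2 write a[1]=3, slow++,fast++
slow=1 fast=2: a[fast]=4≠a[slow]=3 write a[2]=4, slow++,fast++
slow=2 fast=3: a[fast]=4=a[slow] dup, fast++
slow=2 fast=4: a[fast]=6≠a[slow]=4 write a[3]=6, slow++,fast++
slow=3 fast=5: a[fast]=6=a[slow] dup, fast++
slow=3 fast=6: a[fast]=7≠a[slow]=6 write a[4]=7, slow++,fast++
slow=4 fast=7: a[fast]=7=a[slow] dup, fast++
slow=4 fast=8: a[fast]=7=a[slow] dup, fast++
slow=4 fast=9: a[fast]=9≠a[slow]=7 write a[5]=9, slow++,fast++
slow=5 fast=10: a[fast]=9=a[slow] dup, fast++

slow=5, fast=11, prefix=[2, 3, 4, 6, 7, 9]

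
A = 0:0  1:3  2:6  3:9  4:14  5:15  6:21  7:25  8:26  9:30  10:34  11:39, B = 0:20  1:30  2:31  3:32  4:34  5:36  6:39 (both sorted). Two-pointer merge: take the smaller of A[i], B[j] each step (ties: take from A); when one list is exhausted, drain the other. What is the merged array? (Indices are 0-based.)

[0, 3, 6, 9, 14, 15, 20, 21, 25, 26, 30, 30, 31, 32, 34, 34, 36, 39, 39]

[i=0,j=0] A[i]=0<=B[j]=20 take 0 → i++
[i=1,j=0] A[i]=3<=B[j]=20 take 3 → i++
[i=2,j=0] A[i]=6<=B[j]=20 take 6 → i++
[i=3,j=0] A[i]=9<=B[j]=20 take 9 → i++
[i=4,j=0] A[i]=14<=B[j]=20 take 14 → i++
[i=5,j=0] A[i]=15<=B[j]=20 take 15 → i++
[i=6,j=0] A[i]=21>B[j]=20 take 20 → j++
[i=6,j=1] A[i]=21<=B[j]=30 take 21 → i++
[i=7,j=1] A[i]=25<=B[j]=30 take 25 → i++
[i=8,j=1] A[i]=26<=B[j]=30 take 26 → i++
[i=9,j=1] A[i]=30<=B[j]=30 take 30 → i++
[i=10,j=1] A[i]=34>B[j]=30 take 30 → j++
[i=10,j=2] A[i]=34>B[j]=31 take 31 → j++
[i=10,j=3] A[i]=34>B[j]=32 take 32 → j++
[i=10,j=4] A[i]=34<=B[j]=34 take 34 → i++
[i=11,j=4] A[i]=39>B[j]=34 take 34 → j++
[i=11,j=5] A[i]=39>B[j]=36 take 36 → j++
[i=11,j=6] A[i]=39<=B[j]=39 take 39 → i++
[i=12,j=6] A done, take B[j]=39 → j++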